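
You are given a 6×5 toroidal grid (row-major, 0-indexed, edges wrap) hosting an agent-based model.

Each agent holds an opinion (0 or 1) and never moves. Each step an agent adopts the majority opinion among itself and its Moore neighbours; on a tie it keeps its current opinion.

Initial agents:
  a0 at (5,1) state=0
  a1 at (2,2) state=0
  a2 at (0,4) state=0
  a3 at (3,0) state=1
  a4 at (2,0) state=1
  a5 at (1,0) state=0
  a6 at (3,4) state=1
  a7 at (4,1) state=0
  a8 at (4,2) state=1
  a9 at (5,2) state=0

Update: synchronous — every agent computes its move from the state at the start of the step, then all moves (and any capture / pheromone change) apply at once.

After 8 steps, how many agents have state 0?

t=1: a0@(5,1):0 a1@(2,2):0 a2@(0,4):0 a3@(3,0):1 a4@(2,0):1 a5@(1,0):0 a6@(3,4):1 a7@(4,1):0 a8@(4,2):0 a9@(5,2):0
t=2: (unchanged — steady state)

7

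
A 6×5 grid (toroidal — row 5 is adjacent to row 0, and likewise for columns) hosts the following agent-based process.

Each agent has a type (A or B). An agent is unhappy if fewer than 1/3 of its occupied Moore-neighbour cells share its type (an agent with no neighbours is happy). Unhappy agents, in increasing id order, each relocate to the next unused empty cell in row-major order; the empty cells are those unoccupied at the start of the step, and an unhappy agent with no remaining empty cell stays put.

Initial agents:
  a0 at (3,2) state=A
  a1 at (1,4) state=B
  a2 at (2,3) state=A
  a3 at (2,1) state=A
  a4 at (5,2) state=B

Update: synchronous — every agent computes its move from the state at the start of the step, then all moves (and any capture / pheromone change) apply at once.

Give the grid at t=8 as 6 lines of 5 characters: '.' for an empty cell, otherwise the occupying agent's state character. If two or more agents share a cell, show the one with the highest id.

t=1: a0@(3,2):A a1@(0,0):B a2@(2,3):A a3@(2,1):A a4@(5,2):B
t=2: (unchanged — steady state)

B....
.....
.A.A.
..A..
.....
..B..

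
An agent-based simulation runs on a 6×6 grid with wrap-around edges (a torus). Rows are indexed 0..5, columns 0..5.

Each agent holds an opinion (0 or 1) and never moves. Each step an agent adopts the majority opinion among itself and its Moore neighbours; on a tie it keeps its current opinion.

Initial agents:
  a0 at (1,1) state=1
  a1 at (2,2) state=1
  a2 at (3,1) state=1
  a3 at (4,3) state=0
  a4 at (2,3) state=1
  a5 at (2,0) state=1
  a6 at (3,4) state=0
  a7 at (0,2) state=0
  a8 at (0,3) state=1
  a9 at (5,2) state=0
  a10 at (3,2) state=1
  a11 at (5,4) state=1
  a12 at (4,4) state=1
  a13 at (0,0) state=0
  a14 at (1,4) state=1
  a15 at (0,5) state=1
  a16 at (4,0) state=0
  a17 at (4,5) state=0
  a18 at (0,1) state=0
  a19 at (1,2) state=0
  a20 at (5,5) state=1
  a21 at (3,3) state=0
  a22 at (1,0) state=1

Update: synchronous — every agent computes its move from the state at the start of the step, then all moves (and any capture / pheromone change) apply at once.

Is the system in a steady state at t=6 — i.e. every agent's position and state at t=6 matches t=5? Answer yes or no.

t=1: a0@(1,1):1 a1@(2,2):1 a2@(3,1):1 a3@(4,3):0 a4@(2,3):1 a5@(2,0):1 a6@(3,4):0 a7@(0,2):0 a8@(0,3):1 a9@(5,2):0 a10@(3,2):1 a11@(5,4):1 a12@(4,4):0 a13@(0,0):1 a14@(1,4):1 a15@(0,5):1 a16@(4,0):0 a17@(4,5):0 a18@(0,1):0 a19@(1,2):1 a20@(5,5):1 a21@(3,3):1 a22@(1,0):1
t=2: a0@(1,1):1 a1@(2,2):1 a2@(3,1):1 a3@(4,3):0 a4@(2,3):1 a5@(2,0):1 a6@(3,4):0 a7@(0,2):0 a8@(0,3):1 a9@(5,2):0 a10@(3,2):1 a11@(5,4):1 a12@(4,4):0 a13@(0,0):1 a14@(1,4):1 a15@(0,5):1 a16@(4,0):0 a17@(4,5):0 a18@(0,1):1 a19@(1,2):1 a20@(5,5):1 a21@(3,3):1 a22@(1,0):1
t=3: a0@(1,1):1 a1@(2,2):1 a2@(3,1):1 a3@(4,3):0 a4@(2,3):1 a5@(2,0):1 a6@(3,4):0 a7@(0,2):1 a8@(0,3):1 a9@(5,2):0 a10@(3,2):1 a11@(5,4):1 a12@(4,4):0 a13@(0,0):1 a14@(1,4):1 a15@(0,5):1 a16@(4,0):0 a17@(4,5):0 a18@(0,1):1 a19@(1,2):1 a20@(5,5):1 a21@(3,3):1 a22@(1,0):1
t=4: a0@(1,1):1 a1@(2,2):1 a2@(3,1):1 a3@(4,3):0 a4@(2,3):1 a5@(2,0):1 a6@(3,4):0 a7@(0,2):1 a8@(0,3):1 a9@(5,2):1 a10@(3,2):1 a11@(5,4):1 a12@(4,4):0 a13@(0,0):1 a14@(1,4):1 a15@(0,5):1 a16@(4,0):0 a17@(4,5):0 a18@(0,1):1 a19@(1,2):1 a20@(5,5):1 a21@(3,3):1 a22@(1,0):1
t=5: a0@(1,1):1 a1@(2,2):1 a2@(3,1):1 a3@(4,3):1 a4@(2,3):1 a5@(2,0):1 a6@(3,4):0 a7@(0,2):1 a8@(0,3):1 a9@(5,2):1 a10@(3,2):1 a11@(5,4):1 a12@(4,4):0 a13@(0,0):1 a14@(1,4):1 a15@(0,5):1 a16@(4,0):0 a17@(4,5):0 a18@(0,1):1 a19@(1,2):1 a20@(5,5):1 a21@(3,3):1 a22@(1,0):1
t=6: a0@(1,1):1 a1@(2,2):1 a2@(3,1):1 a3@(4,3):1 a4@(2,3):1 a5@(2,0):1 a6@(3,4):0 a7@(0,2):1 a8@(0,3):1 a9@(5,2):1 a10@(3,2):1 a11@(5,4):1 a12@(4,4):1 a13@(0,0):1 a14@(1,4):1 a15@(0,5):1 a16@(4,0):0 a17@(4,5):0 a18@(0,1):1 a19@(1,2):1 a20@(5,5):1 a21@(3,3):1 a22@(1,0):1

no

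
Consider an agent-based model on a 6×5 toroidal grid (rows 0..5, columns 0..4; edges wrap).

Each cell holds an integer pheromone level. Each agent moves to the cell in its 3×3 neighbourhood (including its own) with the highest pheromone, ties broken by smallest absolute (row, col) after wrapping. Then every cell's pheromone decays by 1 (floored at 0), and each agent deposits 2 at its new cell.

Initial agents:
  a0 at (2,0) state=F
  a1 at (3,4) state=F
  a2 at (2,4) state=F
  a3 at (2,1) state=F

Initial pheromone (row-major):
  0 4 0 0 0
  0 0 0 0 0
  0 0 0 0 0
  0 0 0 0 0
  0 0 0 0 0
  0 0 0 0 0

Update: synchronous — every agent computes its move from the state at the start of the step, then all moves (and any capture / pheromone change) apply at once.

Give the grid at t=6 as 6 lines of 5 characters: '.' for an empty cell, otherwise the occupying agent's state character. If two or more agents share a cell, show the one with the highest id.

t=1: a0@(1,0) a1@(2,0) a2@(1,0) a3@(1,0) | pheromone: 0 3 0 0 0 / 6 0 0 0 0 / 2 0 0 0 0 / 0 0 0 0 0 / 0 0 0 0 0 / 0 0 0 0 0
t=2: a0@(1,0) a1@(1,0) a2@(1,0) a3@(1,0) | pheromone: 0 2 0 0 0 / 13 0 0 0 0 / 1 0 0 0 0 / 0 0 0 0 0 / 0 0 0 0 0 / 0 0 0 0 0
t=3: a0@(1,0) a1@(1,0) a2@(1,0) a3@(1,0) | pheromone: 0 1 0 0 0 / 20 0 0 0 0 / 0 0 0 0 0 / 0 0 0 0 0 / 0 0 0 0 0 / 0 0 0 0 0
t=4: a0@(1,0) a1@(1,0) a2@(1,0) a3@(1,0) | pheromone: 0 0 0 0 0 / 27 0 0 0 0 / 0 0 0 0 0 / 0 0 0 0 0 / 0 0 0 0 0 / 0 0 0 0 0
t=5: a0@(1,0) a1@(1,0) a2@(1,0) a3@(1,0) | pheromone: 0 0 0 0 0 / 34 0 0 0 0 / 0 0 0 0 0 / 0 0 0 0 0 / 0 0 0 0 0 / 0 0 0 0 0
t=6: a0@(1,0) a1@(1,0) a2@(1,0) a3@(1,0) | pheromone: 0 0 0 0 0 / 41 0 0 0 0 / 0 0 0 0 0 / 0 0 0 0 0 / 0 0 0 0 0 / 0 0 0 0 0

.....
F....
.....
.....
.....
.....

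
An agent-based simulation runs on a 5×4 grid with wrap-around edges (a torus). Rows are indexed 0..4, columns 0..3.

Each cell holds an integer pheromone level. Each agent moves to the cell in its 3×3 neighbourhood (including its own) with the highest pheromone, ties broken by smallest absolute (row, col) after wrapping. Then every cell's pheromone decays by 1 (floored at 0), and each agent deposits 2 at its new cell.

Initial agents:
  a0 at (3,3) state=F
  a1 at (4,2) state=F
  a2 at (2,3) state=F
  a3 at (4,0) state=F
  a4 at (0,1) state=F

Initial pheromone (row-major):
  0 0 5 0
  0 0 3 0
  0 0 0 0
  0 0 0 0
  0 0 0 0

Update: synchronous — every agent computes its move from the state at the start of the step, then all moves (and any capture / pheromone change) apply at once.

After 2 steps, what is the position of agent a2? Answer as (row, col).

t=1: a0@(2,0) a1@(0,2) a2@(1,2) a3@(0,0) a4@(0,2) | pheromone: 2 0 8 0 / 0 0 4 0 / 2 0 0 0 / 0 0 0 0 / 0 0 0 0
t=2: a0@(2,0) a1@(0,2) a2@(0,2) a3@(0,0) a4@(0,2) | pheromone: 3 0 13 0 / 0 0 3 0 / 3 0 0 0 / 0 0 0 0 / 0 0 0 0

(0, 2)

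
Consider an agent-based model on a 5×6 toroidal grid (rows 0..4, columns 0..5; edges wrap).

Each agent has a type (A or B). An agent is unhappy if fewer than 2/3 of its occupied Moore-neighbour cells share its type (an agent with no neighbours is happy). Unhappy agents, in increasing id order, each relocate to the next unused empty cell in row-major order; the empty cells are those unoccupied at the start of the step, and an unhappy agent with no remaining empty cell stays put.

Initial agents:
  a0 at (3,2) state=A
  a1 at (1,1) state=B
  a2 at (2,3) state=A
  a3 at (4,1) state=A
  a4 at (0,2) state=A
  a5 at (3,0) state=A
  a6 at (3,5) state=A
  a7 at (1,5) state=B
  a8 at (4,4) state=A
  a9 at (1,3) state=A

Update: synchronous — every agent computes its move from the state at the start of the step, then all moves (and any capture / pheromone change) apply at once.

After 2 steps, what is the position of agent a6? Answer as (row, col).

(3, 5)

t=1: a0@(3,2):A a1@(0,0):B a2@(2,3):A a3@(4,1):A a4@(0,2):A a5@(3,0):A a6@(3,5):A a7@(1,5):B a8@(4,4):A a9@(1,3):A
t=2: a0@(3,2):A a1@(0,1):B a2@(2,3):A a3@(4,1):A a4@(0,2):A a5@(3,0):A a6@(3,5):A a7@(1,5):B a8@(4,4):A a9@(1,3):A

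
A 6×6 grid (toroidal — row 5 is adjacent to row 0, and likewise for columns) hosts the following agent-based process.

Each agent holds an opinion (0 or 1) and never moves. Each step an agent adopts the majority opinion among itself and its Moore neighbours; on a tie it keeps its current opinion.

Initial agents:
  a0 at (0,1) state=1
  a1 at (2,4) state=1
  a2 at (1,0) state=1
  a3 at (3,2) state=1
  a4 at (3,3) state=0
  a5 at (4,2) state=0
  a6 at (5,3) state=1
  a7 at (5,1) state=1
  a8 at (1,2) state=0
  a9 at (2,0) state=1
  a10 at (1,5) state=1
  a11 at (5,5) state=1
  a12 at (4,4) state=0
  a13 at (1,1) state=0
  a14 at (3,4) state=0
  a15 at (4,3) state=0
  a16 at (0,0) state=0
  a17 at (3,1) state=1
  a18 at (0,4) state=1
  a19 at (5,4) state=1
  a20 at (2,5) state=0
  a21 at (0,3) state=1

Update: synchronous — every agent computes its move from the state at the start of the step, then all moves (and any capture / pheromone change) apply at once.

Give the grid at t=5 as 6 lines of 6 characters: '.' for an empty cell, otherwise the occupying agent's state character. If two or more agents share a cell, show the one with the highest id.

11.11.
111..1
1...01
.1000.
..100.
.1.111

t=1: a0@(0,1):1 a1@(2,4):0 a2@(1,0):1 a3@(3,2):0 a4@(3,3):0 a5@(4,2):1 a6@(5,3):1 a7@(5,1):1 a8@(1,2):0 a9@(2,0):1 a10@(1,5):1 a11@(5,5):1 a12@(4,4):0 a13@(1,1):0 a14@(3,4):0 a15@(4,3):0 a16@(0,0):1 a17@(3,1):1 a18@(0,4):1 a19@(5,4):1 a20@(2,5):1 a21@(0,3):1
t=2: a0@(0,1):1 a1@(2,4):0 a2@(1,0):1 a3@(3,2):0 a4@(3,3):0 a5@(4,2):1 a6@(5,3):1 a7@(5,1):1 a8@(1,2):0 a9@(2,0):1 a10@(1,5):1 a11@(5,5):1 a12@(4,4):0 a13@(1,1):1 a14@(3,4):0 a15@(4,3):0 a16@(0,0):1 a17@(3,1):1 a18@(0,4):1 a19@(5,4):1 a20@(2,5):1 a21@(0,3):1
t=3: a0@(0,1):1 a1@(2,4):0 a2@(1,0):1 a3@(3,2):0 a4@(3,3):0 a5@(4,2):1 a6@(5,3):1 a7@(5,1):1 a8@(1,2):1 a9@(2,0):1 a10@(1,5):1 a11@(5,5):1 a12@(4,4):0 a13@(1,1):1 a14@(3,4):0 a15@(4,3):0 a16@(0,0):1 a17@(3,1):1 a18@(0,4):1 a19@(5,4):1 a20@(2,5):1 a21@(0,3):1
t=4: (unchanged — steady state)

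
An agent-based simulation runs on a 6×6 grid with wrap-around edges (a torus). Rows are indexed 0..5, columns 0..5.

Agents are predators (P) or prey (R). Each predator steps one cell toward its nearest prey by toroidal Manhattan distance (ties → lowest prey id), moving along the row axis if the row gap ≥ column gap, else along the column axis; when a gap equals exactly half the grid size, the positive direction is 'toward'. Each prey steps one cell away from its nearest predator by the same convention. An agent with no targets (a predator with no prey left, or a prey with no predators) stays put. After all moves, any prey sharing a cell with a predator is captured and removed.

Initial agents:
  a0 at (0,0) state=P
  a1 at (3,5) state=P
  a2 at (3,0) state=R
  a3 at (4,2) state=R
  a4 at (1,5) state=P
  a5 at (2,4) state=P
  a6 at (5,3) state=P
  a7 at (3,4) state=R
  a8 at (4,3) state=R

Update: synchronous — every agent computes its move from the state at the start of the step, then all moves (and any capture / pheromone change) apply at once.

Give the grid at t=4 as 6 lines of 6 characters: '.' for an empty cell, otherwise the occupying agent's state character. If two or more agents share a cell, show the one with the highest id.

......
......
..P...
...PR.
......
......

t=1: a0@(1,0):P a1@(3,0):P a2@(3,1):R a3@(3,2):R a4@(2,5):P a5@(3,4):P a6@(4,3):P a7@(3,3):R a8@(3,3):R
t=2: a0@(2,0):P a1@(3,1):P a2@(3,2):R a4@(2,0):P a5@(3,3):P a6@(3,3):P a7@(3,2):R a8@(3,2):R
t=3: a0@(2,1):P a1@(3,2):P a2@(3,3):R a4@(2,1):P a5@(3,2):P a6@(3,2):P a7@(3,3):R a8@(3,3):R
t=4: a0@(2,2):P a1@(3,3):P a2@(3,4):R a4@(2,2):P a5@(3,3):P a6@(3,3):P a7@(3,4):R a8@(3,4):R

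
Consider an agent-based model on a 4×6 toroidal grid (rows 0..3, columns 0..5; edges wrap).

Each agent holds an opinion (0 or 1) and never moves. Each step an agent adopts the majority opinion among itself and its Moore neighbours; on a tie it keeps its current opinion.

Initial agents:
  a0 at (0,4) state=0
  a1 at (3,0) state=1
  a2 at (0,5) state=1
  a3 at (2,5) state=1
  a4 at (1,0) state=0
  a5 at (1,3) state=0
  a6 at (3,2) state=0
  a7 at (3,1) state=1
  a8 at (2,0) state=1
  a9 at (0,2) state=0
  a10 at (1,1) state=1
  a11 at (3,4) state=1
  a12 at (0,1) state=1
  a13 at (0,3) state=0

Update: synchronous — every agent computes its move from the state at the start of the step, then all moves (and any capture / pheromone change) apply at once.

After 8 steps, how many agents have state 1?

9

t=1: a0@(0,4):0 a1@(3,0):1 a2@(0,5):1 a3@(2,5):1 a4@(1,0):1 a5@(1,3):0 a6@(3,2):0 a7@(3,1):1 a8@(2,0):1 a9@(0,2):0 a10@(1,1):1 a11@(3,4):1 a12@(0,1):1 a13@(0,3):0
t=2: (unchanged — steady state)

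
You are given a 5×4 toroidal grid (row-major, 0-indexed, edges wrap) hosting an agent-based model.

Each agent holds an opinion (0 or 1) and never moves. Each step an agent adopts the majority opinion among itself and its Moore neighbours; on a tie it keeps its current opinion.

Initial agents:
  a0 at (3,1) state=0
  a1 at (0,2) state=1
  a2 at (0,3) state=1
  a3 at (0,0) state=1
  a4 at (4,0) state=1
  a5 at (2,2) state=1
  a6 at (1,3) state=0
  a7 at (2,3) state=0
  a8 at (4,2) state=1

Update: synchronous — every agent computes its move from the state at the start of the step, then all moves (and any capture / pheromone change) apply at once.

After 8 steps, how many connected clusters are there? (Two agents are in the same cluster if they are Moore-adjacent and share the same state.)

2

t=1: a0@(3,1):1 a1@(0,2):1 a2@(0,3):1 a3@(0,0):1 a4@(4,0):1 a5@(2,2):0 a6@(1,3):1 a7@(2,3):0 a8@(4,2):1
t=2: (unchanged — steady state)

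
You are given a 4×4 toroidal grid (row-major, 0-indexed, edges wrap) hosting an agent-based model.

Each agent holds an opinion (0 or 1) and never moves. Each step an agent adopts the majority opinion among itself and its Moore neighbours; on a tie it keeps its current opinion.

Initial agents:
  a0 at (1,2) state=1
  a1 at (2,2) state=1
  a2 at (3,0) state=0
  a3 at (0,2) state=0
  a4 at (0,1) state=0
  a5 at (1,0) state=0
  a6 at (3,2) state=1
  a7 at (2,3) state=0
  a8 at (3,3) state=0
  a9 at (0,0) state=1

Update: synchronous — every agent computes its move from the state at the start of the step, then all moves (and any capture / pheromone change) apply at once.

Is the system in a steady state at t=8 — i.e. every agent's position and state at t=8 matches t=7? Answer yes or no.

t=1: a0@(1,2):0 a1@(2,2):1 a2@(3,0):0 a3@(0,2):0 a4@(0,1):0 a5@(1,0):0 a6@(3,2):0 a7@(2,3):0 a8@(3,3):0 a9@(0,0):0
t=2: a0@(1,2):0 a1@(2,2):0 a2@(3,0):0 a3@(0,2):0 a4@(0,1):0 a5@(1,0):0 a6@(3,2):0 a7@(2,3):0 a8@(3,3):0 a9@(0,0):0
t=3: (unchanged — steady state)

yes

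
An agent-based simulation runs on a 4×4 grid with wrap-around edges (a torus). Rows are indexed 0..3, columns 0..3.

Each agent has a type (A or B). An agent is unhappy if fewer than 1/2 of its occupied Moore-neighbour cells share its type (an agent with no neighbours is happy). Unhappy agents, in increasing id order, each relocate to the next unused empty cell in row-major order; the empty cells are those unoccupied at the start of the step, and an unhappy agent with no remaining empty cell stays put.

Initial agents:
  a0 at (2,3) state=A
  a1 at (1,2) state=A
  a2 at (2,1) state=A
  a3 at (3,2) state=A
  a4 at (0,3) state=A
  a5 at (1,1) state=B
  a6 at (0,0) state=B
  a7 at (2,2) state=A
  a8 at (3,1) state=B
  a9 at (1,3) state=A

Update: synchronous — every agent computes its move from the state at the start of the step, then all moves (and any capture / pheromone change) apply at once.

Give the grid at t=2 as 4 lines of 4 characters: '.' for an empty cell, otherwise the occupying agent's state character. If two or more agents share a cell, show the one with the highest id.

.B.A
BBAA
.AAA
..A.

t=1: a0@(2,3):A a1@(1,2):A a2@(2,1):A a3@(3,2):A a4@(0,3):A a5@(0,1):B a6@(0,0):B a7@(2,2):A a8@(0,2):B a9@(1,3):A
t=2: a0@(2,3):A a1@(1,2):A a2@(2,1):A a3@(3,2):A a4@(0,3):A a5@(0,1):B a6@(1,0):B a7@(2,2):A a8@(1,1):B a9@(1,3):A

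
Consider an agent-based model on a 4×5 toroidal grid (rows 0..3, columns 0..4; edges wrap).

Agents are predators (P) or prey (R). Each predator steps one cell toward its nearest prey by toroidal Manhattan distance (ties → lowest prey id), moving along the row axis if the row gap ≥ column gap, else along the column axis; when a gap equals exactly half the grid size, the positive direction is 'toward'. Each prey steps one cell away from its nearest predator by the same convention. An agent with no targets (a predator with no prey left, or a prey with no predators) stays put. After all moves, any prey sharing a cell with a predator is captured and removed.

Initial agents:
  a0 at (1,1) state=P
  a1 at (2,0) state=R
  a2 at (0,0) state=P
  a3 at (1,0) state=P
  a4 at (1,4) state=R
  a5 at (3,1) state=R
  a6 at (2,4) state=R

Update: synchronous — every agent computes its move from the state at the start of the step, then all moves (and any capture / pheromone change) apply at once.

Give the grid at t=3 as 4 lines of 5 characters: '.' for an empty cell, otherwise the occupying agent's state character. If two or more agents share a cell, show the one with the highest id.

t=1: a0@(2,1):P a1@(3,0):R a2@(1,0):P a3@(2,0):P a4@(1,3):R a6@(3,4):R
t=2: a0@(3,1):P a1@(0,0):R a2@(2,0):P a3@(3,0):P a4@(1,2):R a6@(0,4):R
t=3: a0@(0,1):P a1@(1,0):R a2@(3,0):P a3@(0,0):P a4@(0,2):R a6@(1,4):R

PPR..
R...R
.....
P....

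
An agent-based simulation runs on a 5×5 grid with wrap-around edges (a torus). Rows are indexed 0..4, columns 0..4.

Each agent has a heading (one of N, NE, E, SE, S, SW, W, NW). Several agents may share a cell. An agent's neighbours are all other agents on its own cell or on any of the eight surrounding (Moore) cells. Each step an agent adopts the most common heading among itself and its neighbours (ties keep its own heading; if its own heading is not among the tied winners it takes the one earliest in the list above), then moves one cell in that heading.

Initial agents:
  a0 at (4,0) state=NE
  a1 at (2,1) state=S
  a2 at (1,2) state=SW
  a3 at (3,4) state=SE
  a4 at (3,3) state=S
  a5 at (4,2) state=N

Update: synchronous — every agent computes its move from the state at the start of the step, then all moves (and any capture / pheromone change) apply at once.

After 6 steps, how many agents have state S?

t=1: a0@(3,1):NE a1@(3,1):S a2@(2,1):SW a3@(4,0):SE a4@(4,3):S a5@(3,2):N
t=2: a0@(2,2):NE a1@(4,1):S a2@(3,0):SW a3@(0,1):SE a4@(0,3):S a5@(4,2):S
t=3: a0@(1,3):NE a1@(0,1):S a2@(4,4):SW a3@(1,1):S a4@(1,3):S a5@(0,2):S
t=4: a0@(2,3):S a1@(1,1):S a2@(0,3):SW a3@(2,1):S a4@(2,3):S a5@(1,2):S
t=5: a0@(3,3):S a1@(2,1):S a2@(1,2):SW a3@(3,1):S a4@(3,3):S a5@(2,2):S
t=6: a0@(4,3):S a1@(3,1):S a2@(2,2):S a3@(4,1):S a4@(4,3):S a5@(3,2):S

6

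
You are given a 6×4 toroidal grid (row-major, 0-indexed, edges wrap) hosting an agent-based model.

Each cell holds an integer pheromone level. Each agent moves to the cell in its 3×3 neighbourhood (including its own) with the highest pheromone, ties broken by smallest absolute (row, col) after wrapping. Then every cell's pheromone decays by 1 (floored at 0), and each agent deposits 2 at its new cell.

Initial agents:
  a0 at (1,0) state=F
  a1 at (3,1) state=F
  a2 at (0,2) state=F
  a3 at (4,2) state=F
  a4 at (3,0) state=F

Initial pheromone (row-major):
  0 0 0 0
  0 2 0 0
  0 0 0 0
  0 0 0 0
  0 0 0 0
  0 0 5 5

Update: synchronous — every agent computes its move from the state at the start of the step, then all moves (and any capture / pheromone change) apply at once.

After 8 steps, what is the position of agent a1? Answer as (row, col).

t=1: a0@(1,1) a1@(2,0) a2@(5,2) a3@(5,2) a4@(2,0) | pheromone: 0 0 0 0 / 0 3 0 0 / 4 0 0 0 / 0 0 0 0 / 0 0 0 0 / 0 0 8 4
t=2: a0@(2,0) a1@(2,0) a2@(5,2) a3@(5,2) a4@(2,0) | pheromone: 0 0 0 0 / 0 2 0 0 / 9 0 0 0 / 0 0 0 0 / 0 0 0 0 / 0 0 11 3
t=3: a0@(2,0) a1@(2,0) a2@(5,2) a3@(5,2) a4@(2,0) | pheromone: 0 0 0 0 / 0 1 0 0 / 14 0 0 0 / 0 0 0 0 / 0 0 0 0 / 0 0 14 2
t=4: a0@(2,0) a1@(2,0) a2@(5,2) a3@(5,2) a4@(2,0) | pheromone: 0 0 0 0 / 0 0 0 0 / 19 0 0 0 / 0 0 0 0 / 0 0 0 0 / 0 0 17 1
t=5: a0@(2,0) a1@(2,0) a2@(5,2) a3@(5,2) a4@(2,0) | pheromone: 0 0 0 0 / 0 0 0 0 / 24 0 0 0 / 0 0 0 0 / 0 0 0 0 / 0 0 20 0
t=6: a0@(2,0) a1@(2,0) a2@(5,2) a3@(5,2) a4@(2,0) | pheromone: 0 0 0 0 / 0 0 0 0 / 29 0 0 0 / 0 0 0 0 / 0 0 0 0 / 0 0 23 0
t=7: a0@(2,0) a1@(2,0) a2@(5,2) a3@(5,2) a4@(2,0) | pheromone: 0 0 0 0 / 0 0 0 0 / 34 0 0 0 / 0 0 0 0 / 0 0 0 0 / 0 0 26 0
t=8: a0@(2,0) a1@(2,0) a2@(5,2) a3@(5,2) a4@(2,0) | pheromone: 0 0 0 0 / 0 0 0 0 / 39 0 0 0 / 0 0 0 0 / 0 0 0 0 / 0 0 29 0

(2, 0)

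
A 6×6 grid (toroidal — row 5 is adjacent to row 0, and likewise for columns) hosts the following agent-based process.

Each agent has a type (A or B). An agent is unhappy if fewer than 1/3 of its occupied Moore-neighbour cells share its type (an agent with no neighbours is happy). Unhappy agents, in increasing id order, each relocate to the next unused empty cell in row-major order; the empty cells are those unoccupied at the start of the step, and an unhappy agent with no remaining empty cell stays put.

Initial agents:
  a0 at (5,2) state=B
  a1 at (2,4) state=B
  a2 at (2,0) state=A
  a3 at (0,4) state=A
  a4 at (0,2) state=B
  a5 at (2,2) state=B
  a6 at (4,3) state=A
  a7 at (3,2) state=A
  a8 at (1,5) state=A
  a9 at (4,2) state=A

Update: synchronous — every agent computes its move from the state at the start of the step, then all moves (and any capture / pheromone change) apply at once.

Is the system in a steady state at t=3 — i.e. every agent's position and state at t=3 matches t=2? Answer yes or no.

t=1: a0@(5,2):B a1@(0,0):B a2@(2,0):A a3@(0,4):A a4@(0,2):B a5@(0,1):B a6@(4,3):A a7@(3,2):A a8@(1,5):A a9@(4,2):A
t=2: (unchanged — steady state)

yes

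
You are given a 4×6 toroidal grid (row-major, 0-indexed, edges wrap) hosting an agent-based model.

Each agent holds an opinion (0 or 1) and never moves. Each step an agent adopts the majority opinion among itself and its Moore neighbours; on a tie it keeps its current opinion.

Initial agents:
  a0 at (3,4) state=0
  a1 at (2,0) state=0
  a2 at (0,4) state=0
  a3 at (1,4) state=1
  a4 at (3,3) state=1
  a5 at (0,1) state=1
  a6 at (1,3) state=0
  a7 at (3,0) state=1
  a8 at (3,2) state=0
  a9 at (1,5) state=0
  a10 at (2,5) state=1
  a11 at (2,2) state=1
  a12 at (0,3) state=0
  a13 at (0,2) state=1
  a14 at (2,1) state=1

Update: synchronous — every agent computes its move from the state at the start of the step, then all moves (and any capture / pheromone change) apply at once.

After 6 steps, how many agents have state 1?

8

t=1: a0@(3,4):0 a1@(2,0):1 a2@(0,4):0 a3@(1,4):0 a4@(3,3):0 a5@(0,1):1 a6@(1,3):0 a7@(3,0):1 a8@(3,2):1 a9@(1,5):0 a10@(2,5):1 a11@(2,2):1 a12@(0,3):0 a13@(0,2):1 a14@(2,1):1
t=2: (unchanged — steady state)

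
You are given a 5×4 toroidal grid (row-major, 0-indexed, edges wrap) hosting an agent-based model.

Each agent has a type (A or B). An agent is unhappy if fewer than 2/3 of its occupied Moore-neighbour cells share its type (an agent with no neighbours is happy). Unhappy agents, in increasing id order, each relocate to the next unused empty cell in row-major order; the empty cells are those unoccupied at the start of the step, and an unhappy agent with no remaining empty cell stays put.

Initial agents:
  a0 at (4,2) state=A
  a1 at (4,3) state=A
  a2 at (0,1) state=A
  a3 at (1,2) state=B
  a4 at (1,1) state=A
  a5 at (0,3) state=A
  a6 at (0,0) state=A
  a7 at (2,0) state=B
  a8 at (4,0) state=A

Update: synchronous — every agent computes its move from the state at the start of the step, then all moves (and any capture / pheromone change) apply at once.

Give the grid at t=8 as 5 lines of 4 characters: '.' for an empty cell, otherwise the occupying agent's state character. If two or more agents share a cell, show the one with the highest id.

AA.A
ABB.
....
....
A.AA

t=1: a0@(4,2):A a1@(4,3):A a2@(0,1):A a3@(0,2):B a4@(1,0):A a5@(0,3):A a6@(0,0):A a7@(1,3):B a8@(4,0):A
t=2: a0@(4,2):A a1@(4,3):A a2@(0,1):A a3@(1,1):B a4@(1,0):A a5@(0,3):A a6@(0,0):A a7@(1,2):B a8@(4,0):A
t=3: a0@(4,2):A a1@(4,3):A a2@(0,1):A a3@(0,2):B a4@(1,0):A a5@(0,3):A a6@(0,0):A a7@(1,3):B a8@(4,0):A
t=4: a0@(4,2):A a1@(4,3):A a2@(0,1):A a3@(1,1):B a4@(1,0):A a5@(0,3):A a6@(0,0):A a7@(1,2):B a8@(4,0):A
t=5: a0@(4,2):A a1@(4,3):A a2@(0,1):A a3@(0,2):B a4@(1,0):A a5@(0,3):A a6@(0,0):A a7@(1,3):B a8@(4,0):A
t=6: a0@(4,2):A a1@(4,3):A a2@(0,1):A a3@(1,1):B a4@(1,0):A a5@(0,3):A a6@(0,0):A a7@(1,2):B a8@(4,0):A
t=7: a0@(4,2):A a1@(4,3):A a2@(0,1):A a3@(0,2):B a4@(1,0):A a5@(0,3):A a6@(0,0):A a7@(1,3):B a8@(4,0):A
t=8: a0@(4,2):A a1@(4,3):A a2@(0,1):A a3@(1,1):B a4@(1,0):A a5@(0,3):A a6@(0,0):A a7@(1,2):B a8@(4,0):A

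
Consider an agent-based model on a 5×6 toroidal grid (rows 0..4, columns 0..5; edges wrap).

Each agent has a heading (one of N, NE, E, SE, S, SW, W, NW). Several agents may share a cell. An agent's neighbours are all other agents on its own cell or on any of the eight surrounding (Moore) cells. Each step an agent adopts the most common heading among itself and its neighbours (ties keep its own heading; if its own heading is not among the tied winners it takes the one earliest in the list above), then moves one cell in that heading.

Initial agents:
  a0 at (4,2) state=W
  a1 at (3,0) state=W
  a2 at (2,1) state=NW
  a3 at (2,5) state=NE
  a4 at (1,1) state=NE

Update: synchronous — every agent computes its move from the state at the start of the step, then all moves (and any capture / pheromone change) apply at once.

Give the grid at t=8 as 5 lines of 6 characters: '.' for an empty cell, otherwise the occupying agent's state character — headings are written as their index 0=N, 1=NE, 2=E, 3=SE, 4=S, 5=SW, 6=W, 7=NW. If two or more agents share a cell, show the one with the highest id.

t=1: a0@(4,1):W a1@(3,5):W a2@(1,0):NW a3@(1,0):NE a4@(0,2):NE
t=2: a0@(4,0):W a1@(3,4):W a2@(0,5):NW a3@(0,1):NE a4@(4,3):NE
t=3: a0@(4,5):W a1@(3,3):W a2@(4,4):NW a3@(4,2):NE a4@(3,4):NE
t=4: a0@(4,4):W a1@(2,4):NE a2@(4,3):W a3@(3,3):NE a4@(3,3):W
t=5: a0@(4,3):W a1@(1,5):NE a2@(4,2):W a3@(3,2):W a4@(3,2):W
t=6: a0@(4,2):W a1@(0,0):NE a2@(4,1):W a3@(3,1):W a4@(3,1):W
t=7: a0@(4,1):W a1@(4,1):NE a2@(4,0):W a3@(3,0):W a4@(3,0):W
t=8: a0@(4,0):W a1@(4,0):W a2@(4,5):W a3@(3,5):W a4@(3,5):W

......
......
......
.....6
6....6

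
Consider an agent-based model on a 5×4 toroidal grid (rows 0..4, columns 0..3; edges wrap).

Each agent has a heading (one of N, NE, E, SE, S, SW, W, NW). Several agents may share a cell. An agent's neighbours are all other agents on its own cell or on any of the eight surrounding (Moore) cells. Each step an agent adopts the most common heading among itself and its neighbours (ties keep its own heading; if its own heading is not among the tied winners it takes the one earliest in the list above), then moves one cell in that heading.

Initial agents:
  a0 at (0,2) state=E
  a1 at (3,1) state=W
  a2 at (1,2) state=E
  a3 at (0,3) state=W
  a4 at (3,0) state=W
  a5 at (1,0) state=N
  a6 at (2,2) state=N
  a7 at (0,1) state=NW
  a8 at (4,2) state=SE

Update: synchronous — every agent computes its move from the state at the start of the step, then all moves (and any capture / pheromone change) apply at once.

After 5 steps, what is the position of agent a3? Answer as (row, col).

(0, 0)

t=1: a0@(0,3):E a1@(3,0):W a2@(1,3):E a3@(0,0):E a4@(3,3):W a5@(0,0):N a6@(1,2):N a7@(0,2):E a8@(4,1):W
t=2: a0@(0,0):E a1@(3,3):W a2@(1,0):E a3@(0,1):E a4@(3,2):W a5@(0,1):E a6@(1,3):E a7@(0,3):E a8@(4,0):W
t=3: a0@(0,1):E a1@(3,2):W a2@(1,1):E a3@(0,2):E a4@(3,1):W a5@(0,2):E a6@(1,0):E a7@(0,0):E a8@(4,1):E
t=4: a0@(0,2):E a1@(3,1):W a2@(1,2):E a3@(0,3):E a4@(3,0):W a5@(0,3):E a6@(1,1):E a7@(0,1):E a8@(4,2):E
t=5: a0@(0,3):E a1@(3,0):W a2@(1,3):E a3@(0,0):E a4@(3,3):W a5@(0,0):E a6@(1,2):E a7@(0,2):E a8@(4,3):E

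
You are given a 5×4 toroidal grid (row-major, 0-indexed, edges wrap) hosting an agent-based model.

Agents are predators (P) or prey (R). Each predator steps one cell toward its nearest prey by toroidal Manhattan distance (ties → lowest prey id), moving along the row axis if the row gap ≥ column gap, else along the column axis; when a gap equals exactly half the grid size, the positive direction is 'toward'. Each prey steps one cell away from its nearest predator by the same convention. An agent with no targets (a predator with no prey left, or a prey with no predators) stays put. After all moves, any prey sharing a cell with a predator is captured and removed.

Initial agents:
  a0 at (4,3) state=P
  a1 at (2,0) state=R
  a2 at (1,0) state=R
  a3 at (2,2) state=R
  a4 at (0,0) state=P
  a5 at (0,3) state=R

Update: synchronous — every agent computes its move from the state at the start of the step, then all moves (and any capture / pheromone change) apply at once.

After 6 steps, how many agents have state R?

4

t=1: a0@(0,3):P a1@(3,0):R a2@(2,0):R a3@(1,2):R a4@(1,0):P a5@(1,3):R
t=2: a0@(1,3):P a1@(4,0):R a2@(3,0):R a3@(2,2):R a4@(2,0):P a5@(2,3):R
t=3: a0@(2,3):P a1@(0,0):R a2@(4,0):R a3@(3,2):R a4@(3,0):P a5@(3,3):R
t=4: a0@(3,3):P a1@(1,0):R a2@(0,0):R a3@(4,2):R a4@(4,0):P a5@(4,3):R
t=5: a0@(4,3):P a1@(2,0):R a2@(1,0):R a3@(0,2):R a4@(0,0):P a5@(0,3):R
t=6: a0@(0,3):P a1@(3,0):R a2@(2,0):R a3@(1,2):R a4@(1,0):P a5@(1,3):R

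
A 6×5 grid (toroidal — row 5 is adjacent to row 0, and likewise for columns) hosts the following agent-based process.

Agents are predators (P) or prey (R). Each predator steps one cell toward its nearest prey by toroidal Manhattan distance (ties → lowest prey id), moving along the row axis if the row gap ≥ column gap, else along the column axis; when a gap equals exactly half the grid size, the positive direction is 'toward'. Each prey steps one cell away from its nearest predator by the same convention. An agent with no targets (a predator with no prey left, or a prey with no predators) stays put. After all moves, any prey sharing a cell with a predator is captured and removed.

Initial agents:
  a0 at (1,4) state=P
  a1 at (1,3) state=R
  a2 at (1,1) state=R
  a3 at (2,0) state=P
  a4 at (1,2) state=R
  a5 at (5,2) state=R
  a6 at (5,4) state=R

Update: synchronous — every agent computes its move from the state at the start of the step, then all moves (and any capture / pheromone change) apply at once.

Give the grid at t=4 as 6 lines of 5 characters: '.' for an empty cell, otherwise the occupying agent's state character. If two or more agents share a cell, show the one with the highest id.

.....
.....
.....
.PP..
.....
..R.R

t=1: a0@(1,3):P a1@(1,2):R a2@(1,2):R a3@(1,0):P a4@(1,1):R a5@(4,2):R a6@(4,4):R
t=2: a0@(1,2):P a3@(1,1):P a5@(3,2):R a6@(3,4):R
t=3: a0@(2,2):P a3@(2,1):P a5@(4,2):R a6@(4,4):R
t=4: a0@(3,2):P a3@(3,1):P a5@(5,2):R a6@(5,4):R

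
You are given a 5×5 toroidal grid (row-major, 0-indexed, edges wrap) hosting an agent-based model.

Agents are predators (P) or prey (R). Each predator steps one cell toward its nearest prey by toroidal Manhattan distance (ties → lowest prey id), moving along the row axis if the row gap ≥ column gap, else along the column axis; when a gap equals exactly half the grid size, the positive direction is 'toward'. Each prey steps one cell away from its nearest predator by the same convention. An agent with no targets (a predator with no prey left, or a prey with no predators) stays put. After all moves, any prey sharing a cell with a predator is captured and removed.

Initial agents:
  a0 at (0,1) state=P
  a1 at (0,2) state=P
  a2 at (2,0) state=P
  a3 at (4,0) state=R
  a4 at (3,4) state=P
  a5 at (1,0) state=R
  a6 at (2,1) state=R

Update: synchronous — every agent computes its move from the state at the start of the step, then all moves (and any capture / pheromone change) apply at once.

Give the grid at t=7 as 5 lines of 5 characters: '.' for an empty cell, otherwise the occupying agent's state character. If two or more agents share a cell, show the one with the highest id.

t=1: a0@(4,1):P a1@(0,1):P a2@(1,0):P a3@(3,0):R a4@(4,4):P a5@(0,0):R a6@(2,2):R
t=2: a0@(3,1):P a1@(0,0):P a2@(0,0):P a3@(2,0):R a4@(3,4):P a5@(0,4):R a6@(1,2):R
t=3: a0@(2,1):P a1@(0,4):P a2@(0,4):P a3@(1,0):R a4@(2,4):P a5@(0,3):R a6@(0,2):R
t=4: a0@(1,1):P a1@(0,3):P a2@(0,3):P a3@(0,0):R a4@(1,4):P a5@(0,2):R a6@(0,1):R
t=5: a0@(0,1):P a1@(0,2):P a2@(0,2):P a3@(4,0):R a4@(0,4):P a6@(4,1):R
t=6: a0@(4,1):P a1@(4,2):P a2@(4,2):P a3@(3,0):R a4@(4,4):P a6@(3,1):R
t=7: a0@(3,1):P a1@(3,2):P a2@(3,2):P a3@(2,0):R a4@(3,4):P a6@(2,1):R

.....
.....
RR...
.PP.P
.....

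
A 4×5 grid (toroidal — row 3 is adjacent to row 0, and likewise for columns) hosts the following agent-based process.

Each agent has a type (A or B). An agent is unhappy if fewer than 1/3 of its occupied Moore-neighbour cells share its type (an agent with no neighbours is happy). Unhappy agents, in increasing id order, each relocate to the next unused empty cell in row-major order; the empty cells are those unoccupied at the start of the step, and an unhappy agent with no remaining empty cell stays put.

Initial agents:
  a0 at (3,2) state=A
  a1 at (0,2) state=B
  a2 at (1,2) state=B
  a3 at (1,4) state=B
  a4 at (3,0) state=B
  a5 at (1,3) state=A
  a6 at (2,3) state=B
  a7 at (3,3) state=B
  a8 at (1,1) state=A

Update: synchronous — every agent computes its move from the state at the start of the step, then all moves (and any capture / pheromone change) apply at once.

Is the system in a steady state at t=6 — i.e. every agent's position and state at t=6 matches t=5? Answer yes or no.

t=1: a0@(0,0):A a1@(0,2):B a2@(1,2):B a3@(1,4):B a4@(3,0):B a5@(0,1):A a6@(2,3):B a7@(3,3):B a8@(0,3):A
t=2: a0@(0,0):A a1@(0,2):B a2@(1,2):B a3@(1,4):B a4@(0,4):B a5@(1,0):A a6@(2,3):B a7@(3,3):B a8@(1,1):A
t=3: (unchanged — steady state)

yes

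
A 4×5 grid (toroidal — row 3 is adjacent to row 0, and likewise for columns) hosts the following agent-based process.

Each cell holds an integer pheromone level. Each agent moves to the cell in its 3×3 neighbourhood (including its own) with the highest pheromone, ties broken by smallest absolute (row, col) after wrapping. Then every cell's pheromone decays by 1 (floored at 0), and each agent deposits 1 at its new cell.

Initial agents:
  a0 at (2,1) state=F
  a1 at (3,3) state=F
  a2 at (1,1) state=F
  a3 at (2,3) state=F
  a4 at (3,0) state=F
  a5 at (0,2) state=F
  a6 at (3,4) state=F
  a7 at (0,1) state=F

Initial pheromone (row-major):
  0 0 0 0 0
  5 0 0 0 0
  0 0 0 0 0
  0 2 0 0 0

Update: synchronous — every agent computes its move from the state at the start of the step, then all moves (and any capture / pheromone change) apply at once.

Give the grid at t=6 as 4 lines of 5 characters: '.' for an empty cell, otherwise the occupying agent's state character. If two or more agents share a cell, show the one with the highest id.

.....
F....
.....
.F...

t=1: a0@(1,0) a1@(0,2) a2@(1,0) a3@(1,2) a4@(3,1) a5@(3,1) a6@(0,0) a7@(1,0) | pheromone: 1 0 1 0 0 / 7 0 1 0 0 / 0 0 0 0 0 / 0 3 0 0 0
t=2: a0@(1,0) a1@(3,1) a2@(1,0) a3@(0,2) a4@(3,1) a5@(3,1) a6@(1,0) a7@(1,0) | pheromone: 0 0 1 0 0 / 10 0 0 0 0 / 0 0 0 0 0 / 0 5 0 0 0
t=3: a0@(1,0) a1@(3,1) a2@(1,0) a3@(3,1) a4@(3,1) a5@(3,1) a6@(1,0) a7@(1,0) | pheromone: 0 0 0 0 0 / 13 0 0 0 0 / 0 0 0 0 0 / 0 8 0 0 0
t=4: a0@(1,0) a1@(3,1) a2@(1,0) a3@(3,1) a4@(3,1) a5@(3,1) a6@(1,0) a7@(1,0) | pheromone: 0 0 0 0 0 / 16 0 0 0 0 / 0 0 0 0 0 / 0 11 0 0 0
t=5: a0@(1,0) a1@(3,1) a2@(1,0) a3@(3,1) a4@(3,1) a5@(3,1) a6@(1,0) a7@(1,0) | pheromone: 0 0 0 0 0 / 19 0 0 0 0 / 0 0 0 0 0 / 0 14 0 0 0
t=6: a0@(1,0) a1@(3,1) a2@(1,0) a3@(3,1) a4@(3,1) a5@(3,1) a6@(1,0) a7@(1,0) | pheromone: 0 0 0 0 0 / 22 0 0 0 0 / 0 0 0 0 0 / 0 17 0 0 0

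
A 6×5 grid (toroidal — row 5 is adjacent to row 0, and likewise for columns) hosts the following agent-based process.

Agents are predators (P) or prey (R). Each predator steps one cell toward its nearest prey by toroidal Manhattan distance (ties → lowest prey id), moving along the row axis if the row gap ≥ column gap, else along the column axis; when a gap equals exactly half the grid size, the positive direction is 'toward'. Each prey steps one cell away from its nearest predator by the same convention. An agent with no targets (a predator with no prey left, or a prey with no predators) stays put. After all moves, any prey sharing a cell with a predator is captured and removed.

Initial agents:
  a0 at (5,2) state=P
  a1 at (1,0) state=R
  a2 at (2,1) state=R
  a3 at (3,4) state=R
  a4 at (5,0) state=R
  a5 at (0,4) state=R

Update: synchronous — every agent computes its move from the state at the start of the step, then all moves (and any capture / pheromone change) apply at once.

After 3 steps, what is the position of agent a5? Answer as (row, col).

(2, 0)

t=1: a0@(5,1):P a1@(2,0):R a2@(1,1):R a3@(2,4):R a4@(5,4):R a5@(0,0):R
t=2: a0@(0,1):P a1@(1,0):R a2@(2,1):R a3@(1,4):R a4@(5,3):R a5@(1,0):R
t=3: a0@(1,1):P a1@(2,0):R a2@(3,1):R a3@(1,3):R a4@(5,4):R a5@(2,0):R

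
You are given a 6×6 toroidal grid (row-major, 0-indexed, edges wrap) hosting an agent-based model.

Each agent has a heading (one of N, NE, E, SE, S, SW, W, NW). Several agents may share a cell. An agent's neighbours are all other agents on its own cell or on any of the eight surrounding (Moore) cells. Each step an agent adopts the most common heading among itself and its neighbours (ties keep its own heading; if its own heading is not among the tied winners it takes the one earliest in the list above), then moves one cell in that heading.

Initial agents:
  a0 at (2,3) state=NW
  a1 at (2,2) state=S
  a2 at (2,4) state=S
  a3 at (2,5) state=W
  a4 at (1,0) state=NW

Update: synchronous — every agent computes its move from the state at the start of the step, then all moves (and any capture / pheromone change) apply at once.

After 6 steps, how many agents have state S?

5

t=1: a0@(3,3):S a1@(3,2):S a2@(3,4):S a3@(2,4):W a4@(0,5):NW
t=2: a0@(4,3):S a1@(4,2):S a2@(4,4):S a3@(3,4):S a4@(5,4):NW
t=3: a0@(5,3):S a1@(5,2):S a2@(5,4):S a3@(4,4):S a4@(0,4):S
t=4: a0@(0,3):S a1@(0,2):S a2@(0,4):S a3@(5,4):S a4@(1,4):S
t=5: a0@(1,3):S a1@(1,2):S a2@(1,4):S a3@(0,4):S a4@(2,4):S
t=6: a0@(2,3):S a1@(2,2):S a2@(2,4):S a3@(1,4):S a4@(3,4):S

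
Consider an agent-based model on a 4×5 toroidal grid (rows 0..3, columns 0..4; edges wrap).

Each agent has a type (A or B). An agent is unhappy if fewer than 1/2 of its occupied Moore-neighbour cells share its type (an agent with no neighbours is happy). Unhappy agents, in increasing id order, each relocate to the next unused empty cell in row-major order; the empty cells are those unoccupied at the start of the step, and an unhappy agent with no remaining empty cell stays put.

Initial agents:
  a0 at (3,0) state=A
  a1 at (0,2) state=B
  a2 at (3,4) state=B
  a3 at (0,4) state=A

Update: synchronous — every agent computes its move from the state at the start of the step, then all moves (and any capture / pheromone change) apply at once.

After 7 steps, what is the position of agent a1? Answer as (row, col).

(0, 2)

t=1: a0@(3,0):A a1@(0,2):B a2@(0,0):B a3@(0,4):A
t=2: a0@(3,0):A a1@(0,2):B a2@(0,1):B a3@(0,4):A
t=3: (unchanged — steady state)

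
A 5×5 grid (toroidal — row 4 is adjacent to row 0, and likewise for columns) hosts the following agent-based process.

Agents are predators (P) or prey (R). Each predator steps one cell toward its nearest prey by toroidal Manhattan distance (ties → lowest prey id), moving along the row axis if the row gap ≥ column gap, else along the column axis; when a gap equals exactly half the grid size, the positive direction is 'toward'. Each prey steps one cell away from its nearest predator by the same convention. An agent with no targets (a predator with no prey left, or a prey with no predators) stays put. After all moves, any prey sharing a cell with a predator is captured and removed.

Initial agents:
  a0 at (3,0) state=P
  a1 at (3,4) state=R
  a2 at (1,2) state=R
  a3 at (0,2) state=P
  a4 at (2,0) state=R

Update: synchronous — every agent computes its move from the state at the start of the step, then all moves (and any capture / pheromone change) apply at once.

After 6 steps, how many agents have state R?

t=1: a0@(3,4):P a1@(3,3):R a2@(2,2):R a3@(1,2):P a4@(1,0):R
t=2: a0@(3,3):P a1@(3,2):R a2@(3,2):R a3@(2,2):P a4@(1,4):R
t=3: a0@(3,2):P a1@(3,1):R a2@(3,1):R a3@(3,2):P a4@(0,4):R
t=4: a0@(3,1):P a1@(3,0):R a2@(3,0):R a3@(3,1):P a4@(1,4):R
t=5: a0@(3,0):P a1@(3,4):R a2@(3,4):R a3@(3,0):P a4@(0,4):R
t=6: a0@(3,4):P a1@(3,3):R a2@(3,3):R a3@(3,4):P a4@(1,4):R

3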